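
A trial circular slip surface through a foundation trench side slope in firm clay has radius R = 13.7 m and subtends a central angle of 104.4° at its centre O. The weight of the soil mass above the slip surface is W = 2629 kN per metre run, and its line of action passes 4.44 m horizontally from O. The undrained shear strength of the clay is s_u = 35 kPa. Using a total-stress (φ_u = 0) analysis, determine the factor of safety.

Taking moments about the centre O, the resisting moment is provided by the undrained shear strength acting along the arc:
Arc length L_a = R·θ = 13.7·(104.4°·π/180) = 13.7·1.8221 = 24.96 m
M_R = s_u·L_a·R = 35·24.96·13.7 = 11969.8 kN·m/m
M_D = W·d = 2629·4.44 = 11672.8 kN·m/m
FS = M_R / M_D = 11969.8 / 11672.8 = 1.025

FS = 1.03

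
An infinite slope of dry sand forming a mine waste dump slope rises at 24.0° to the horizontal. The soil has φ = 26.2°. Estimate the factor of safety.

FS = 1.11

For a dry cohesionless infinite slope the factor of safety is FS = tanφ / tanβ.
FS = tan26.2° / tan24.0° = 0.4921 / 0.4452 = 1.105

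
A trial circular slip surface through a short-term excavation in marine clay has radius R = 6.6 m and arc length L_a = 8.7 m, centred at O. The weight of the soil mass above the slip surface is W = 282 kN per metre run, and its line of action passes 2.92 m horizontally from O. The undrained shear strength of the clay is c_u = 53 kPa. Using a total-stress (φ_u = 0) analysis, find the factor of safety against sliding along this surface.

Taking moments about the centre O, the resisting moment is provided by the undrained shear strength acting along the arc:
M_R = c_u·L_a·R = 53·8.70·6.6 = 3043.3 kN·m/m
M_D = W·d = 282·2.92 = 823.4 kN·m/m
FS = M_R / M_D = 3043.3 / 823.4 = 3.696

FS = 3.70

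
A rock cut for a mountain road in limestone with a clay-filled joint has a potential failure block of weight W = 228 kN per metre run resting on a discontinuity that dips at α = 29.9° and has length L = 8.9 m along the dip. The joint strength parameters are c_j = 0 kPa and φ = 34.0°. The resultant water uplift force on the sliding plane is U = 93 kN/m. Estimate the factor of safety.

Resolving the block weight along and normal to the plane and applying the Mohr–Coulomb strength on the joint:
N' = W cosα − U = 228·cos29.9° − 93 = 104.7 kN/m
Driving force T = W sinα = 228·sin29.9° = 113.7 kN/m
Resisting force R = c_j·L + N'·tanφ = 0·8.9 + 104.7·tan34.0° = 0.0 + 70.6 = 70.6 kN/m
FS = R / T = 70.6 / 113.7 = 0.621

FS = 0.62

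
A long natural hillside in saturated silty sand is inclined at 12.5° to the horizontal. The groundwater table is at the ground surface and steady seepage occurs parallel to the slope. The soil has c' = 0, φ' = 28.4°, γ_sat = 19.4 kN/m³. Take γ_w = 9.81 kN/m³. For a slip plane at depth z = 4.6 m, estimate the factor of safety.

FS = 1.21

With seepage parallel to the slope and the water table at the surface, the effective normal stress on the slip plane uses the buoyant unit weight γ' = γ_sat − γ_w while the driving shear stress uses γ_sat:
FS = [c' + γ' z cos²β tanφ'] / [γ_sat z sinβ cosβ]
(For c' = 0 this reduces to FS = (γ'/γ_sat)·tanφ'/tanβ.)
γ' = 19.4 − 9.81 = 9.59 kN/m³
Numerator = 0.0 + 9.59·4.6·cos²12.5°·tan28.4° = 0.0 + 9.59·4.6·0.9532·0.5407 = 22.735 kPa
Denominator = 19.4·4.6·sin12.5°·cos12.5° = 19.4·4.6·0.2164·0.9763 = 18.857 kPa
FS = 22.735 / 18.857 = 1.206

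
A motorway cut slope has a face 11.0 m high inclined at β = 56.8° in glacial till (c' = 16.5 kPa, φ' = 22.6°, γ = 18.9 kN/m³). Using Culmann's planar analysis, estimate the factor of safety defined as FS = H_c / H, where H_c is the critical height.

FS = 1.42

H_c = (4c'/γ) · sinβ cosφ' / [1 − cos(β − φ')]
    = (4·16.5/18.9) · sin56.8°·cos22.6° / [1 − cos34.2°]
    = 3.492 · 0.7725 / 0.1729 = 15.60 m
FS = H_c / H = 15.60 / 11.0 = 1.418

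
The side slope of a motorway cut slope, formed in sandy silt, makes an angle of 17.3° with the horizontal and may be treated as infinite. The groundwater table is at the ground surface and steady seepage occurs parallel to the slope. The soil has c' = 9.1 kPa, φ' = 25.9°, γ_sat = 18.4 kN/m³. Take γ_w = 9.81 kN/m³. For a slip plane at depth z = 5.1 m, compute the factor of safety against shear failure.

FS = 1.07

With seepage parallel to the slope and the water table at the surface, the effective normal stress on the slip plane uses the buoyant unit weight γ' = γ_sat − γ_w while the driving shear stress uses γ_sat:
FS = [c' + γ' z cos²β tanφ'] / [γ_sat z sinβ cosβ]
γ' = 18.4 − 9.81 = 8.59 kN/m³
Numerator = 9.1 + 8.59·5.1·cos²17.3°·tan25.9° = 9.1 + 8.59·5.1·0.9116·0.4856 = 28.491 kPa
Denominator = 18.4·5.1·sin17.3°·cos17.3° = 18.4·5.1·0.2974·0.9548 = 26.643 kPa
FS = 28.491 / 26.643 = 1.069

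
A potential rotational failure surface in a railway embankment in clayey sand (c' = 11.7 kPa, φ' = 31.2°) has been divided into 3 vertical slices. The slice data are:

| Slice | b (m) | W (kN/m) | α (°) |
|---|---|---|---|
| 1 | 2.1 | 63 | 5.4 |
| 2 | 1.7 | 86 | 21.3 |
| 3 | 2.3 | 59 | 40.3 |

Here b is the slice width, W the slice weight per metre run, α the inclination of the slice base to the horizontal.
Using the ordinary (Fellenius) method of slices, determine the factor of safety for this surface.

Ordinary method of slices: FS = Σ[c'·Δl_i + (W_i cosα_i)·tanφ'] / Σ W_i sinα_i, with Δl_i = b_i / cosα_i.
Slice 1: Δl = 2.1/cos5.4° = 2.109 m; N'_1 = 63·cos5.4° = 62.7; c'Δl = 24.68; W sinα = 5.9
Slice 2: Δl = 1.7/cos21.3° = 1.825 m; N'_2 = 86·cos21.3° = 80.1; c'Δl = 21.35; W sinα = 31.2
Slice 3: Δl = 2.3/cos40.3° = 3.016 m; N'_3 = 59·cos40.3° = 45.0; c'Δl = 35.28; W sinα = 38.2
Σc'Δl = 81.3 kN/m; ΣN' = 187.8 kN/m; ΣW sinα = 75.3 kN/m
Resisting = 81.3 + 187.8·tan31.2° = 81.3 + 113.8 = 195.1 kN/m
FS = 195.1 / 75.3 = 2.590

FS = 2.59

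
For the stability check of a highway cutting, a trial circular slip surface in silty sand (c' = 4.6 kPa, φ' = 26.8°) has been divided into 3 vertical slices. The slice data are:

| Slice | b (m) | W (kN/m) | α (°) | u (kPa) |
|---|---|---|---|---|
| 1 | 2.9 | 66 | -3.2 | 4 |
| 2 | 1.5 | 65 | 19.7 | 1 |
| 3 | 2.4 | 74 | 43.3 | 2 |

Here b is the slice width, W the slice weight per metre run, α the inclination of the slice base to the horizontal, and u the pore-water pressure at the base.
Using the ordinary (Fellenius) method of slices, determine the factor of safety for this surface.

FS = 1.70

Ordinary method of slices: FS = Σ[c'·Δl_i + (W_i cosα_i − u_i·Δl_i)·tanφ'] / Σ W_i sinα_i, with Δl_i = b_i / cosα_i.
Slice 1: Δl = 2.9/cos(-3.2°) = 2.905 m; N'_1 = 66·cos(-3.2°) − 4·2.905 = 54.3; c'Δl = 13.36; W sinα = -3.7
Slice 2: Δl = 1.5/cos19.7° = 1.593 m; N'_2 = 65·cos19.7° − 1·1.593 = 59.6; c'Δl = 7.33; W sinα = 21.9
Slice 3: Δl = 2.4/cos43.3° = 3.298 m; N'_3 = 74·cos43.3° − 2·3.298 = 47.3; c'Δl = 15.17; W sinα = 50.8
Σc'Δl = 35.9 kN/m; ΣN' = 161.1 kN/m; ΣW sinα = 69.0 kN/m
Resisting = 35.9 + 161.1·tan26.8° = 35.9 + 81.4 = 117.3 kN/m
FS = 117.3 / 69.0 = 1.700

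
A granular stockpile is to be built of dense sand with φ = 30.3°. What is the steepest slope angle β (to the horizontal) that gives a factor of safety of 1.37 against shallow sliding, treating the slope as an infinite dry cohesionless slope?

For an infinite dry cohesionless slope FS = tanφ/tanβ, so tanβ = tanφ / FS.
tanβ = tan30.3° / 1.37 = 0.5844 / 1.37 = 0.4265
β = arctan(0.4265) = 23.10°

β = 23.1°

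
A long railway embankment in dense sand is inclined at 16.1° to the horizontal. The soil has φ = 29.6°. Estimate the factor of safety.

FS = 1.97

For a dry cohesionless infinite slope the factor of safety is FS = tanφ / tanβ.
FS = tan29.6° / tan16.1° = 0.5681 / 0.2886 = 1.968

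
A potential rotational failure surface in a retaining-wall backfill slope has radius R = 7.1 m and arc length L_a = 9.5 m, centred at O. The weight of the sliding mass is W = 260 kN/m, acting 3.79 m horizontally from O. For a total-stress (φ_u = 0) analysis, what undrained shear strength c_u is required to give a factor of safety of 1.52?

FS = c_u·L_a·R / (W·d), so c_u = FS·W·d / (L_a·R).
c_u = 1.52·260·3.79 / (9.50·7.1) = 1497.8 / 67.45 = 22.21 kPa

c_u = 22.2 kPa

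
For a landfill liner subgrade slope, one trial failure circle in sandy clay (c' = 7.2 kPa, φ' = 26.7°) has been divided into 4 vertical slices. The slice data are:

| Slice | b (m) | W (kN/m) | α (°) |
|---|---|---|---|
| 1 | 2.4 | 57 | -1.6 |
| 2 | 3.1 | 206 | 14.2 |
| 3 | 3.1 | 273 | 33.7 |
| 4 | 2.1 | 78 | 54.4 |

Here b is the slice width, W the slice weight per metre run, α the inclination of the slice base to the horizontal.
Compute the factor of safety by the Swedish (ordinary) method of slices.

FS = 1.36

Ordinary method of slices: FS = Σ[c'·Δl_i + (W_i cosα_i)·tanφ'] / Σ W_i sinα_i, with Δl_i = b_i / cosα_i.
Slice 1: Δl = 2.4/cos(-1.6°) = 2.401 m; N'_1 = 57·cos(-1.6°) = 57.0; c'Δl = 17.29; W sinα = -1.6
Slice 2: Δl = 3.1/cos14.2° = 3.198 m; N'_2 = 206·cos14.2° = 199.7; c'Δl = 23.02; W sinα = 50.5
Slice 3: Δl = 3.1/cos33.7° = 3.726 m; N'_3 = 273·cos33.7° = 227.1; c'Δl = 26.83; W sinα = 151.5
Slice 4: Δl = 2.1/cos54.4° = 3.607 m; N'_4 = 78·cos54.4° = 45.4; c'Δl = 25.97; W sinα = 63.4
Σc'Δl = 93.1 kN/m; ΣN' = 529.2 kN/m; ΣW sinα = 263.8 kN/m
Resisting = 93.1 + 529.2·tan26.7° = 93.1 + 266.2 = 359.3 kN/m
FS = 359.3 / 263.8 = 1.362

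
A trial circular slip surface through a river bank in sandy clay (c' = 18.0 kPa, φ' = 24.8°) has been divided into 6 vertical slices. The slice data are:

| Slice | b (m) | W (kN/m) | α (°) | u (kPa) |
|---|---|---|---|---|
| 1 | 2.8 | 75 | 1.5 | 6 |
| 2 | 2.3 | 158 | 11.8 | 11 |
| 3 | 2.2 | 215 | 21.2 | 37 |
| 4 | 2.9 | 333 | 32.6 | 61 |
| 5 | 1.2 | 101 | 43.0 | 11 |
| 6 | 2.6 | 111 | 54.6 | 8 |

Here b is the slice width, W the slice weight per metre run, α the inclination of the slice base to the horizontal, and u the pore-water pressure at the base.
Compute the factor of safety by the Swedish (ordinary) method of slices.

FS = 1.15

Ordinary method of slices: FS = Σ[c'·Δl_i + (W_i cosα_i − u_i·Δl_i)·tanφ'] / Σ W_i sinα_i, with Δl_i = b_i / cosα_i.
Slice 1: Δl = 2.8/cos1.5° = 2.801 m; N'_1 = 75·cos1.5° − 6·2.801 = 58.2; c'Δl = 50.42; W sinα = 2.0
Slice 2: Δl = 2.3/cos11.8° = 2.350 m; N'_2 = 158·cos11.8° − 11·2.350 = 128.8; c'Δl = 42.29; W sinα = 32.3
Slice 3: Δl = 2.2/cos21.2° = 2.360 m; N'_3 = 215·cos21.2° − 37·2.360 = 113.1; c'Δl = 42.47; W sinα = 77.7
Slice 4: Δl = 2.9/cos32.6° = 3.442 m; N'_4 = 333·cos32.6° − 61·3.442 = 70.6; c'Δl = 61.96; W sinα = 179.4
Slice 5: Δl = 1.2/cos43.0° = 1.641 m; N'_5 = 101·cos43.0° − 11·1.641 = 55.8; c'Δl = 29.53; W sinα = 68.9
Slice 6: Δl = 2.6/cos54.6° = 4.488 m; N'_6 = 111·cos54.6° − 8·4.488 = 28.4; c'Δl = 80.79; W sinα = 90.5
Σc'Δl = 307.5 kN/m; ΣN' = 454.9 kN/m; ΣW sinα = 450.8 kN/m
Resisting = 307.5 + 454.9·tan24.8° = 307.5 + 210.2 = 517.7 kN/m
FS = 517.7 / 450.8 = 1.148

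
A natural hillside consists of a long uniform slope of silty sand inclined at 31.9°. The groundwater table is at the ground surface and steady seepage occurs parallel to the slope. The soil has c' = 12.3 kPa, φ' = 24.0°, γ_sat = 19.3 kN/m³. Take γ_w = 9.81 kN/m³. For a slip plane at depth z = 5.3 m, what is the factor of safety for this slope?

With seepage parallel to the slope and the water table at the surface, the effective normal stress on the slip plane uses the buoyant unit weight γ' = γ_sat − γ_w while the driving shear stress uses γ_sat:
FS = [c' + γ' z cos²β tanφ'] / [γ_sat z sinβ cosβ]
γ' = 19.3 − 9.81 = 9.49 kN/m³
Numerator = 12.3 + 9.49·5.3·cos²31.9°·tan24.0° = 12.3 + 9.49·5.3·0.7208·0.4452 = 28.440 kPa
Denominator = 19.3·5.3·sin31.9°·cos31.9° = 19.3·5.3·0.5284·0.8490 = 45.890 kPa
FS = 28.440 / 45.890 = 0.620

FS = 0.62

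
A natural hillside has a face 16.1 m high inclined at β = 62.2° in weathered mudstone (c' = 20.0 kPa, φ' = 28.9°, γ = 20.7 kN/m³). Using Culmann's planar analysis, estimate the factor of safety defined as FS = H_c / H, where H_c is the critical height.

H_c = (4c'/γ) · sinβ cosφ' / [1 − cos(β − φ')]
    = (4·20.0/20.7) · sin62.2°·cos28.9° / [1 − cos33.3°]
    = 3.865 · 0.7744 / 0.1642 = 18.23 m
FS = H_c / H = 18.23 / 16.1 = 1.132

FS = 1.13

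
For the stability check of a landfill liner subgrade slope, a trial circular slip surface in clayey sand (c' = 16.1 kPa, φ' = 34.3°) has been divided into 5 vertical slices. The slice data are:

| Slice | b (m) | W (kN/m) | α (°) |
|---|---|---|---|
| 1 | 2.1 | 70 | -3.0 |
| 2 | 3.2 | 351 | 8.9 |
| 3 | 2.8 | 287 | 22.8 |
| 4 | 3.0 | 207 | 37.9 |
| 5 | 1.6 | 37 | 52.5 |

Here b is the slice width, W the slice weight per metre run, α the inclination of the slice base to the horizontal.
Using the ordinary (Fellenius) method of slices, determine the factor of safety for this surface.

Ordinary method of slices: FS = Σ[c'·Δl_i + (W_i cosα_i)·tanφ'] / Σ W_i sinα_i, with Δl_i = b_i / cosα_i.
Slice 1: Δl = 2.1/cos(-3.0°) = 2.103 m; N'_1 = 70·cos(-3.0°) = 69.9; c'Δl = 33.86; W sinα = -3.7
Slice 2: Δl = 3.2/cos8.9° = 3.239 m; N'_2 = 351·cos8.9° = 346.8; c'Δl = 52.15; W sinα = 54.3
Slice 3: Δl = 2.8/cos22.8° = 3.037 m; N'_3 = 287·cos22.8° = 264.6; c'Δl = 48.90; W sinα = 111.2
Slice 4: Δl = 3.0/cos37.9° = 3.802 m; N'_4 = 207·cos37.9° = 163.3; c'Δl = 61.21; W sinα = 127.2
Slice 5: Δl = 1.6/cos52.5° = 2.628 m; N'_5 = 37·cos52.5° = 22.5; c'Δl = 42.32; W sinα = 29.4
Σc'Δl = 238.4 kN/m; ΣN' = 867.1 kN/m; ΣW sinα = 318.4 kN/m
Resisting = 238.4 + 867.1·tan34.3° = 238.4 + 591.5 = 829.9 kN/m
FS = 829.9 / 318.4 = 2.607

FS = 2.61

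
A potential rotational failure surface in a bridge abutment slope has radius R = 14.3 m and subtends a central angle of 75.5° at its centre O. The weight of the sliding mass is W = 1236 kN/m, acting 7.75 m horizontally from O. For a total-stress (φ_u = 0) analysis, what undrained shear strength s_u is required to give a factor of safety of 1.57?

s_u = 55.8 kPa

FS = s_u·L_a·R / (W·d), so s_u = FS·W·d / (L_a·R).
Arc length L_a = R·θ = 14.3·(75.5°·π/180) = 14.3·1.3177 = 18.84 m
s_u = 1.57·1236·7.75 / (18.84·14.3) = 15039.0 / 269.46 = 55.81 kPa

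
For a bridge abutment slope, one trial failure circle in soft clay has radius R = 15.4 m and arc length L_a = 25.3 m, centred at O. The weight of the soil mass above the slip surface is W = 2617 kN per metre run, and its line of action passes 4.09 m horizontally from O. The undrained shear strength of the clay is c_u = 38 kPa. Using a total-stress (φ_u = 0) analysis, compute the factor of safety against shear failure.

Taking moments about the centre O, the resisting moment is provided by the undrained shear strength acting along the arc:
M_R = c_u·L_a·R = 38·25.30·15.4 = 14805.6 kN·m/m
M_D = W·d = 2617·4.09 = 10703.5 kN·m/m
FS = M_R / M_D = 14805.6 / 10703.5 = 1.383

FS = 1.38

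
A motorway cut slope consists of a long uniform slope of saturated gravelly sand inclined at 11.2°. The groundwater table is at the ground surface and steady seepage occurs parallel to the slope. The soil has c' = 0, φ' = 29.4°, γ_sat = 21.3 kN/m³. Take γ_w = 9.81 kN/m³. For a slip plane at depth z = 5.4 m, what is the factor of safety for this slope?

FS = 1.54

With seepage parallel to the slope and the water table at the surface, the effective normal stress on the slip plane uses the buoyant unit weight γ' = γ_sat − γ_w while the driving shear stress uses γ_sat:
FS = [c' + γ' z cos²β tanφ'] / [γ_sat z sinβ cosβ]
(For c' = 0 this reduces to FS = (γ'/γ_sat)·tanφ'/tanβ.)
γ' = 21.3 − 9.81 = 11.49 kN/m³
Numerator = 0.0 + 11.49·5.4·cos²11.2°·tan29.4° = 0.0 + 11.49·5.4·0.9623·0.5635 = 33.642 kPa
Denominator = 21.3·5.4·sin11.2°·cos11.2° = 21.3·5.4·0.1942·0.9810 = 21.915 kPa
FS = 33.642 / 21.915 = 1.535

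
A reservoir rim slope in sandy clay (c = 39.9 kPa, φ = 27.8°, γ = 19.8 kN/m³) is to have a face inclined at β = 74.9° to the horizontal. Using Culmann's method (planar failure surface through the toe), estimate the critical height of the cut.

H_c = 21.56 m

Culmann's analysis gives the critical failure plane at α_cr = (β + φ)/2 = (74.9 + 27.8)/2 = 51.4°, and the critical height
H_c = (4c/γ) · sinβ cosφ / [1 − cos(β − φ)]
    = (4·39.9/19.8) · sin74.9°·cos27.8° / [1 − cos(47.1°)]
    = 8.061 · 0.9655·0.8846 / [1 − 0.6807]
    = 8.061 · 0.8540 / 0.3193
    = 21.56 m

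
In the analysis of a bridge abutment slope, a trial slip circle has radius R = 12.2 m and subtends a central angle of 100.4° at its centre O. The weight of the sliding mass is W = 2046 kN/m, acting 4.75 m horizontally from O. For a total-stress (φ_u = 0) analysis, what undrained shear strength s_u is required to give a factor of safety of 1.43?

s_u = 53.3 kPa

FS = s_u·L_a·R / (W·d), so s_u = FS·W·d / (L_a·R).
Arc length L_a = R·θ = 12.2·(100.4°·π/180) = 12.2·1.7523 = 21.38 m
s_u = 1.43·2046·4.75 / (21.38·12.2) = 13897.5 / 260.81 = 53.28 kPa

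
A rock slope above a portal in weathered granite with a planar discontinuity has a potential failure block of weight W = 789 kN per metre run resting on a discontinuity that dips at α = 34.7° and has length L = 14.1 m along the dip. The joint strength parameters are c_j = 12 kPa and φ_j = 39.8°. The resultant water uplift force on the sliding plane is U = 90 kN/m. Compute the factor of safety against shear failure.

Resolving the block weight along and normal to the plane and applying the Mohr–Coulomb strength on the joint:
N' = W cosα − U = 789·cos34.7° − 90 = 558.7 kN/m
Driving force T = W sinα = 789·sin34.7° = 449.2 kN/m
Resisting force R = c_j·L + N'·tanφ_j = 12·14.1 + 558.7·tan39.8° = 169.2 + 465.5 = 634.7 kN/m
FS = R / T = 634.7 / 449.2 = 1.413

FS = 1.41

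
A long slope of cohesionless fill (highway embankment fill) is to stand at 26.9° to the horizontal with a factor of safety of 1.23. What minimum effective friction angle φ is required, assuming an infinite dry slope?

FS = tanφ/tanβ ⇒ tanφ = FS · tanβ = 1.23 · tan26.9° = 0.6240
φ = arctan(0.6240) = 31.96°

φ = 32.0°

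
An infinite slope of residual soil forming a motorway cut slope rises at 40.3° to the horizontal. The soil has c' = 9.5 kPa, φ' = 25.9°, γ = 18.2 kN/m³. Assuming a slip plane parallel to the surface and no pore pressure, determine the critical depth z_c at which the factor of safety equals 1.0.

Setting FS = 1.00 in FS = [c' + γz cos²β tanφ'] / [γz sinβ cosβ] and solving for z:
z = c' / [γ cosβ (FS·sinβ − cosβ·tanφ')]
  = 9.5 / [18.2·cos40.3°·(1.00·sin40.3° − cos40.3°·tan25.9°)]
  = 9.5 / [18.2·0.7627·(1.00·0.6468 − 0.7627·0.4856)]
  = 9.5 / 3.8374 = 2.476 m

z_c = 2.48 m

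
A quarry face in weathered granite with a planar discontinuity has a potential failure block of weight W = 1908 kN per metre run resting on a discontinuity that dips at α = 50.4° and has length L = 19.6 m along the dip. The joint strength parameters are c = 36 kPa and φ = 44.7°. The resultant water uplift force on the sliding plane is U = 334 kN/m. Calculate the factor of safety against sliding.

FS = 1.07

Resolving the block weight along and normal to the plane and applying the Mohr–Coulomb strength on the joint:
N' = W cosα − U = 1908·cos50.4° − 334 = 882.2 kN/m
Driving force T = W sinα = 1908·sin50.4° = 1470.1 kN/m
Resisting force R = c·L + N'·tanφ = 36·19.6 + 882.2·tan44.7° = 705.6 + 873.0 = 1578.6 kN/m
FS = R / T = 1578.6 / 1470.1 = 1.074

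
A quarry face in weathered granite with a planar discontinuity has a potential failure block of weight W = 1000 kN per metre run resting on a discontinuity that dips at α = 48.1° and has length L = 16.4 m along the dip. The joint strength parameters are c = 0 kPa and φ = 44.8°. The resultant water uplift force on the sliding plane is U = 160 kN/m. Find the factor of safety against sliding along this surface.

Resolving the block weight along and normal to the plane and applying the Mohr–Coulomb strength on the joint:
N' = W cosα − U = 1000·cos48.1° − 160 = 507.8 kN/m
Driving force T = W sinα = 1000·sin48.1° = 744.3 kN/m
Resisting force R = c·L + N'·tanφ = 0·16.4 + 507.8·tan44.8° = 0.0 + 504.3 = 504.3 kN/m
FS = R / T = 504.3 / 744.3 = 0.678

FS = 0.68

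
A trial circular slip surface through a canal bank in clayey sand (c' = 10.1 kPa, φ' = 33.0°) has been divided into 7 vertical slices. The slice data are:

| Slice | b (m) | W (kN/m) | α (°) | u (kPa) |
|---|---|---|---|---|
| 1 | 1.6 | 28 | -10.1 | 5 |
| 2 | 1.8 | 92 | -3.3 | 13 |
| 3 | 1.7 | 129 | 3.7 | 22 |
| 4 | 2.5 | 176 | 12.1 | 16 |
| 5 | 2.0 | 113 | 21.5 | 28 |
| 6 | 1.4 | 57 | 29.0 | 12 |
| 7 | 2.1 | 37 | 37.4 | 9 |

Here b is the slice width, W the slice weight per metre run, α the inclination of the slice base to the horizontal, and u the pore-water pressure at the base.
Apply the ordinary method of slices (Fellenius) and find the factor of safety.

FS = 3.13

Ordinary method of slices: FS = Σ[c'·Δl_i + (W_i cosα_i − u_i·Δl_i)·tanφ'] / Σ W_i sinα_i, with Δl_i = b_i / cosα_i.
Slice 1: Δl = 1.6/cos(-10.1°) = 1.625 m; N'_1 = 28·cos(-10.1°) − 5·1.625 = 19.4; c'Δl = 16.41; W sinα = -4.9
Slice 2: Δl = 1.8/cos(-3.3°) = 1.803 m; N'_2 = 92·cos(-3.3°) − 13·1.803 = 68.4; c'Δl = 18.21; W sinα = -5.3
Slice 3: Δl = 1.7/cos3.7° = 1.704 m; N'_3 = 129·cos3.7° − 22·1.704 = 91.3; c'Δl = 17.21; W sinα = 8.3
Slice 4: Δl = 2.5/cos12.1° = 2.557 m; N'_4 = 176·cos12.1° − 16·2.557 = 131.2; c'Δl = 25.82; W sinα = 36.9
Slice 5: Δl = 2.0/cos21.5° = 2.150 m; N'_5 = 113·cos21.5° − 28·2.150 = 44.9; c'Δl = 21.71; W sinα = 41.4
Slice 6: Δl = 1.4/cos29.0° = 1.601 m; N'_6 = 57·cos29.0° − 12·1.601 = 30.6; c'Δl = 16.17; W sinα = 27.6
Slice 7: Δl = 2.1/cos37.4° = 2.643 m; N'_7 = 37·cos37.4° − 9·2.643 = 5.6; c'Δl = 26.70; W sinα = 22.5
Σc'Δl = 142.2 kN/m; ΣN' = 391.5 kN/m; ΣW sinα = 126.5 kN/m
Resisting = 142.2 + 391.5·tan33.0° = 142.2 + 254.2 = 396.5 kN/m
FS = 396.5 / 126.5 = 3.133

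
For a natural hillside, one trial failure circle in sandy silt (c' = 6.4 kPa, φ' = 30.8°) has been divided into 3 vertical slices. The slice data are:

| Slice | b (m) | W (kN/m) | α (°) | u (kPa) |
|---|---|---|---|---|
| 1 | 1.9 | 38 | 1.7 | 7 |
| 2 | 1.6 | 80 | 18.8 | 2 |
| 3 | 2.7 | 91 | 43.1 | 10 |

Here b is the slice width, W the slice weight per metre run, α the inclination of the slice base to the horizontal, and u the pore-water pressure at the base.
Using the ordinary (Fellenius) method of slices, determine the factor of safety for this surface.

FS = 1.37

Ordinary method of slices: FS = Σ[c'·Δl_i + (W_i cosα_i − u_i·Δl_i)·tanφ'] / Σ W_i sinα_i, with Δl_i = b_i / cosα_i.
Slice 1: Δl = 1.9/cos1.7° = 1.901 m; N'_1 = 38·cos1.7° − 7·1.901 = 24.7; c'Δl = 12.17; W sinα = 1.1
Slice 2: Δl = 1.6/cos18.8° = 1.690 m; N'_2 = 80·cos18.8° − 2·1.690 = 72.4; c'Δl = 10.82; W sinα = 25.8
Slice 3: Δl = 2.7/cos43.1° = 3.698 m; N'_3 = 91·cos43.1° − 10·3.698 = 29.5; c'Δl = 23.67; W sinα = 62.2
Σc'Δl = 46.6 kN/m; ΣN' = 126.5 kN/m; ΣW sinα = 89.1 kN/m
Resisting = 46.6 + 126.5·tan30.8° = 46.6 + 75.4 = 122.1 kN/m
FS = 122.1 / 89.1 = 1.370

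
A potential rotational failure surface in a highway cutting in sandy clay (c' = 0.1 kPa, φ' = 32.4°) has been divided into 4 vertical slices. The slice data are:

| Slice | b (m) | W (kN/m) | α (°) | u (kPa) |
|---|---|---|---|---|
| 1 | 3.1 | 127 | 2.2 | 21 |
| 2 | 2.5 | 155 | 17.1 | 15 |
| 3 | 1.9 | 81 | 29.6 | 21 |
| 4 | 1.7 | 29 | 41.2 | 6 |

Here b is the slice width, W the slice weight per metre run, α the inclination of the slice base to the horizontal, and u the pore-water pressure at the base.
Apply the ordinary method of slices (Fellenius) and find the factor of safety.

Ordinary method of slices: FS = Σ[c'·Δl_i + (W_i cosα_i − u_i·Δl_i)·tanφ'] / Σ W_i sinα_i, with Δl_i = b_i / cosα_i.
Slice 1: Δl = 3.1/cos2.2° = 3.102 m; N'_1 = 127·cos2.2° − 21·3.102 = 61.8; c'Δl = 0.31; W sinα = 4.9
Slice 2: Δl = 2.5/cos17.1° = 2.616 m; N'_2 = 155·cos17.1° − 15·2.616 = 108.9; c'Δl = 0.26; W sinα = 45.6
Slice 3: Δl = 1.9/cos29.6° = 2.185 m; N'_3 = 81·cos29.6° − 21·2.185 = 24.5; c'Δl = 0.22; W sinα = 40.0
Slice 4: Δl = 1.7/cos41.2° = 2.259 m; N'_4 = 29·cos41.2° − 6·2.259 = 8.3; c'Δl = 0.23; W sinα = 19.1
Σc'Δl = 1.0 kN/m; ΣN' = 203.5 kN/m; ΣW sinα = 109.6 kN/m
Resisting = 1.0 + 203.5·tan32.4° = 1.0 + 129.1 = 130.1 kN/m
FS = 130.1 / 109.6 = 1.188

FS = 1.19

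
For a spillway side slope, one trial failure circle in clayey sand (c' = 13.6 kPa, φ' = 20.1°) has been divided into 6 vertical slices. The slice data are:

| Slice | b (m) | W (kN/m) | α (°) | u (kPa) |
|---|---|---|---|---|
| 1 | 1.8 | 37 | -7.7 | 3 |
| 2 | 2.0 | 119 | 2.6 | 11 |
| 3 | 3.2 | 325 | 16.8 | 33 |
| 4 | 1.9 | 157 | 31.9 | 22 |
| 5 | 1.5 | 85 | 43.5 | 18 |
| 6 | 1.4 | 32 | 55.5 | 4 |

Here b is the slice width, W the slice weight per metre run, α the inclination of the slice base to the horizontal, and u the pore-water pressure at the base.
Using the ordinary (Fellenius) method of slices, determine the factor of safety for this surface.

Ordinary method of slices: FS = Σ[c'·Δl_i + (W_i cosα_i − u_i·Δl_i)·tanφ'] / Σ W_i sinα_i, with Δl_i = b_i / cosα_i.
Slice 1: Δl = 1.8/cos(-7.7°) = 1.816 m; N'_1 = 37·cos(-7.7°) − 3·1.816 = 31.2; c'Δl = 24.70; W sinα = -5.0
Slice 2: Δl = 2.0/cos2.6° = 2.002 m; N'_2 = 119·cos2.6° − 11·2.002 = 96.9; c'Δl = 27.23; W sinα = 5.4
Slice 3: Δl = 3.2/cos16.8° = 3.343 m; N'_3 = 325·cos16.8° − 33·3.343 = 200.8; c'Δl = 45.46; W sinα = 93.9
Slice 4: Δl = 1.9/cos31.9° = 2.238 m; N'_4 = 157·cos31.9° − 22·2.238 = 84.1; c'Δl = 30.44; W sinα = 83.0
Slice 5: Δl = 1.5/cos43.5° = 2.068 m; N'_5 = 85·cos43.5° − 18·2.068 = 24.4; c'Δl = 28.12; W sinα = 58.5
Slice 6: Δl = 1.4/cos55.5° = 2.472 m; N'_6 = 32·cos55.5° − 4·2.472 = 8.2; c'Δl = 33.62; W sinα = 26.4
Σc'Δl = 189.6 kN/m; ΣN' = 445.6 kN/m; ΣW sinα = 262.2 kN/m
Resisting = 189.6 + 445.6·tan20.1° = 189.6 + 163.1 = 352.6 kN/m
FS = 352.6 / 262.2 = 1.345

FS = 1.34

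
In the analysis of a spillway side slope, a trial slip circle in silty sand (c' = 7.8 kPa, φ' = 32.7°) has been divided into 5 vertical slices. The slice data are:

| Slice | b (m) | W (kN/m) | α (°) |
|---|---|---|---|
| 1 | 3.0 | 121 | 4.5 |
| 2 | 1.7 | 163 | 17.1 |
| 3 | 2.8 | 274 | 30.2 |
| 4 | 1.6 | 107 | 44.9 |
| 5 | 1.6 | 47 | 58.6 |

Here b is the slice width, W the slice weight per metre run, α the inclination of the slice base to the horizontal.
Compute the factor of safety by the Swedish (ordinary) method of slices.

Ordinary method of slices: FS = Σ[c'·Δl_i + (W_i cosα_i)·tanφ'] / Σ W_i sinα_i, with Δl_i = b_i / cosα_i.
Slice 1: Δl = 3.0/cos4.5° = 3.009 m; N'_1 = 121·cos4.5° = 120.6; c'Δl = 23.47; W sinα = 9.5
Slice 2: Δl = 1.7/cos17.1° = 1.779 m; N'_2 = 163·cos17.1° = 155.8; c'Δl = 13.87; W sinα = 47.9
Slice 3: Δl = 2.8/cos30.2° = 3.240 m; N'_3 = 274·cos30.2° = 236.8; c'Δl = 25.27; W sinα = 137.8
Slice 4: Δl = 1.6/cos44.9° = 2.259 m; N'_4 = 107·cos44.9° = 75.8; c'Δl = 17.62; W sinα = 75.5
Slice 5: Δl = 1.6/cos58.6° = 3.071 m; N'_5 = 47·cos58.6° = 24.5; c'Δl = 23.95; W sinα = 40.1
Σc'Δl = 104.2 kN/m; ΣN' = 613.5 kN/m; ΣW sinα = 310.9 kN/m
Resisting = 104.2 + 613.5·tan32.7° = 104.2 + 393.9 = 498.1 kN/m
FS = 498.1 / 310.9 = 1.602

FS = 1.60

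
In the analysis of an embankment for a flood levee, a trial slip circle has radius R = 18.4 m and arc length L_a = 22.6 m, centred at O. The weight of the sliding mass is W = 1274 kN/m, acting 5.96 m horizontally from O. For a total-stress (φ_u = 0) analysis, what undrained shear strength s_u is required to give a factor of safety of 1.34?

FS = s_u·L_a·R / (W·d), so s_u = FS·W·d / (L_a·R).
s_u = 1.34·1274·5.96 / (22.60·18.4) = 10174.7 / 415.84 = 24.47 kPa

s_u = 24.5 kPa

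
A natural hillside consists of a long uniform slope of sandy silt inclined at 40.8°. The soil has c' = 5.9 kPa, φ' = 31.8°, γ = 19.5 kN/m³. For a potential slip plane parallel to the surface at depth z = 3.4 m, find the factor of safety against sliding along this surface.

FS = 0.90

For an infinite slope with a slip plane parallel to the surface (no pore pressure): FS = [c' + γz cos²β tanφ'] / [γz sinβ cosβ].
γz = 19.5·3.4 = 66.30 kN/m²
Numerator = 5.9 + 66.30·cos²40.8°·tan31.8° = 5.9 + 66.30·0.5730·0.6200 = 29.456 kPa
Denominator = 66.30·sin40.8°·cos40.8° = 66.30·0.6534·0.7570 = 32.794 kPa
FS = 29.456 / 32.794 = 0.898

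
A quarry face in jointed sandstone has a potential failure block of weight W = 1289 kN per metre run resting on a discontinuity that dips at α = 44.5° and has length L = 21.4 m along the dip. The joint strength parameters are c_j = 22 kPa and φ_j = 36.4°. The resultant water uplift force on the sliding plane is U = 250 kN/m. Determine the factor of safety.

Resolving the block weight along and normal to the plane and applying the Mohr–Coulomb strength on the joint:
N' = W cosα − U = 1289·cos44.5° − 250 = 669.4 kN/m
Driving force T = W sinα = 1289·sin44.5° = 903.5 kN/m
Resisting force R = c_j·L + N'·tanφ_j = 22·21.4 + 669.4·tan36.4° = 470.8 + 493.5 = 964.3 kN/m
FS = R / T = 964.3 / 903.5 = 1.067

FS = 1.07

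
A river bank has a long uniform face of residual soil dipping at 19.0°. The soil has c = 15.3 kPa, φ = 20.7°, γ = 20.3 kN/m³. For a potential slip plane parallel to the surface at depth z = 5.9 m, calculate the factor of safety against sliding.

FS = 1.51

For an infinite slope with a slip plane parallel to the surface (no pore pressure): FS = [c + γz cos²β tanφ] / [γz sinβ cosβ].
γz = 20.3·5.9 = 119.77 kN/m²
Numerator = 15.3 + 119.77·cos²19.0°·tan20.7° = 15.3 + 119.77·0.8940·0.3779 = 55.760 kPa
Denominator = 119.77·sin19.0°·cos19.0° = 119.77·0.3256·0.9455 = 36.869 kPa
FS = 55.760 / 36.869 = 1.512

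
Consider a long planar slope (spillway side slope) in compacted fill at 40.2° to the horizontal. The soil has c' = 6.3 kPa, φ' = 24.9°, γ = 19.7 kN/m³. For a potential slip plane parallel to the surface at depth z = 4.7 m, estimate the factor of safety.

FS = 0.69

For an infinite slope with a slip plane parallel to the surface (no pore pressure): FS = [c' + γz cos²β tanφ'] / [γz sinβ cosβ].
γz = 19.7·4.7 = 92.59 kN/m²
Numerator = 6.3 + 92.59·cos²40.2°·tan24.9° = 6.3 + 92.59·0.5834·0.4642 = 31.373 kPa
Denominator = 92.59·sin40.2°·cos40.2° = 92.59·0.6455·0.7638 = 45.647 kPa
FS = 31.373 / 45.647 = 0.687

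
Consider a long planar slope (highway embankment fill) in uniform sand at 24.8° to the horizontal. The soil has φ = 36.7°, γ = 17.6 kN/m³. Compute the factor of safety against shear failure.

FS = 1.61

For a dry cohesionless infinite slope the factor of safety is FS = tanφ / tanβ.
FS = tan36.7° / tan24.8° = 0.7454 / 0.4621 = 1.613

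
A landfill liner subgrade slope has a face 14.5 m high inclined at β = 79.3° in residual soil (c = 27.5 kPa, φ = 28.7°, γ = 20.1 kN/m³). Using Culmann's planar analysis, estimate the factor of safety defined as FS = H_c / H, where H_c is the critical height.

H_c = (4c/γ) · sinβ cosφ / [1 − cos(β − φ)]
    = (4·27.5/20.1) · sin79.3°·cos28.7° / [1 − cos50.6°]
    = 5.473 · 0.8619 / 0.3653 = 12.91 m
FS = H_c / H = 12.91 / 14.5 = 0.891

FS = 0.89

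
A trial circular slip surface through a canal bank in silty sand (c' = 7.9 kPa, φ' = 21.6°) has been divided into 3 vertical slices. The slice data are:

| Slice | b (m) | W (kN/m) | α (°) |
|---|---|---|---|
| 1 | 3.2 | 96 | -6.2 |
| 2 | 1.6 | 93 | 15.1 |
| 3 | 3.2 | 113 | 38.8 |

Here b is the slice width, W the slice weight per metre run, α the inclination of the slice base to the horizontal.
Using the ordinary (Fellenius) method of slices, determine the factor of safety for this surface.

Ordinary method of slices: FS = Σ[c'·Δl_i + (W_i cosα_i)·tanφ'] / Σ W_i sinα_i, with Δl_i = b_i / cosα_i.
Slice 1: Δl = 3.2/cos(-6.2°) = 3.219 m; N'_1 = 96·cos(-6.2°) = 95.4; c'Δl = 25.43; W sinα = -10.4
Slice 2: Δl = 1.6/cos15.1° = 1.657 m; N'_2 = 93·cos15.1° = 89.8; c'Δl = 13.09; W sinα = 24.2
Slice 3: Δl = 3.2/cos38.8° = 4.106 m; N'_3 = 113·cos38.8° = 88.1; c'Δl = 32.44; W sinα = 70.8
Σc'Δl = 71.0 kN/m; ΣN' = 273.3 kN/m; ΣW sinα = 84.7 kN/m
Resisting = 71.0 + 273.3·tan21.6° = 71.0 + 108.2 = 179.2 kN/m
FS = 179.2 / 84.7 = 2.116

FS = 2.12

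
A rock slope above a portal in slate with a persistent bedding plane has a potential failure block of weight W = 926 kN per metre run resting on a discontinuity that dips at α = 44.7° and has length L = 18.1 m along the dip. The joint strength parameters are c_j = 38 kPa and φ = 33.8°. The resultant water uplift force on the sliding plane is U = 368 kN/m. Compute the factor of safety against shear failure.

Resolving the block weight along and normal to the plane and applying the Mohr–Coulomb strength on the joint:
N' = W cosα − U = 926·cos44.7° − 368 = 290.2 kN/m
Driving force T = W sinα = 926·sin44.7° = 651.3 kN/m
Resisting force R = c_j·L + N'·tanφ = 38·18.1 + 290.2·tan33.8° = 687.8 + 194.3 = 882.1 kN/m
FS = R / T = 882.1 / 651.3 = 1.354

FS = 1.35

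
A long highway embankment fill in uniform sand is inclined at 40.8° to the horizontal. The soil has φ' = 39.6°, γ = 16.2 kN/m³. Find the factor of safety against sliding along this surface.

FS = 0.96

For a dry cohesionless infinite slope the factor of safety is FS = tanφ' / tanβ.
FS = tan39.6° / tan40.8° = 0.8273 / 0.8632 = 0.958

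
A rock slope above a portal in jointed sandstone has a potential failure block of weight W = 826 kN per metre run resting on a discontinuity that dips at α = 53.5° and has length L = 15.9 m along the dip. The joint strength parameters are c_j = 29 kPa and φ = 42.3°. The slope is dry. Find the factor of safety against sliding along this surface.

Resolving the block weight along and normal to the plane and applying the Mohr–Coulomb strength on the joint:
N' = W cosα = 826·cos53.5° = 491.3 kN/m
Driving force T = W sinα = 826·sin53.5° = 664.0 kN/m
Resisting force R = c_j·L + N'·tanφ = 29·15.9 + 491.3·tan42.3° = 461.1 + 447.1 = 908.2 kN/m
FS = R / T = 908.2 / 664.0 = 1.368

FS = 1.37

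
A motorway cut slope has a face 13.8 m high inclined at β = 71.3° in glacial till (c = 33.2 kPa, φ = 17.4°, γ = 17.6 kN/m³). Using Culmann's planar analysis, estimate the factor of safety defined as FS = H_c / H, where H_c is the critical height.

FS = 1.20

H_c = (4c/γ) · sinβ cosφ / [1 − cos(β − φ)]
    = (4·33.2/17.6) · sin71.3°·cos17.4° / [1 − cos53.9°]
    = 7.545 · 0.9039 / 0.4108 = 16.60 m
FS = H_c / H = 16.60 / 13.8 = 1.203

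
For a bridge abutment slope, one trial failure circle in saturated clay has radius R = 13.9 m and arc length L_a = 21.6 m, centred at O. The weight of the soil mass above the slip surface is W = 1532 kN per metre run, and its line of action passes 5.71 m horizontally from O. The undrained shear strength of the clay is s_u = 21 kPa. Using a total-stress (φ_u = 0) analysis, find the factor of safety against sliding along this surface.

FS = 0.72

Taking moments about the centre O, the resisting moment is provided by the undrained shear strength acting along the arc:
M_R = s_u·L_a·R = 21·21.60·13.9 = 6305.0 kN·m/m
M_D = W·d = 1532·5.71 = 8747.7 kN·m/m
FS = M_R / M_D = 6305.0 / 8747.7 = 0.721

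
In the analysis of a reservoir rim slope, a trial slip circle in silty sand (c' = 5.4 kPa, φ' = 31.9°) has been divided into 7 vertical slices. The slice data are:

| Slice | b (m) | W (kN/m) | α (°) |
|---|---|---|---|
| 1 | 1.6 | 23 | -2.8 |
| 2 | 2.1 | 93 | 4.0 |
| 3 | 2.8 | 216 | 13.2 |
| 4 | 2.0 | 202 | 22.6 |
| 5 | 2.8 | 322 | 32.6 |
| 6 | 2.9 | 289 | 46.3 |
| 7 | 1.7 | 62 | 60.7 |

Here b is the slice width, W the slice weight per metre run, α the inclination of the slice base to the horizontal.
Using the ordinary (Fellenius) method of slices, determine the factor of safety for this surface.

Ordinary method of slices: FS = Σ[c'·Δl_i + (W_i cosα_i)·tanφ'] / Σ W_i sinα_i, with Δl_i = b_i / cosα_i.
Slice 1: Δl = 1.6/cos(-2.8°) = 1.602 m; N'_1 = 23·cos(-2.8°) = 23.0; c'Δl = 8.65; W sinα = -1.1
Slice 2: Δl = 2.1/cos4.0° = 2.105 m; N'_2 = 93·cos4.0° = 92.8; c'Δl = 11.37; W sinα = 6.5
Slice 3: Δl = 2.8/cos13.2° = 2.876 m; N'_3 = 216·cos13.2° = 210.3; c'Δl = 15.53; W sinα = 49.3
Slice 4: Δl = 2.0/cos22.6° = 2.166 m; N'_4 = 202·cos22.6° = 186.5; c'Δl = 11.70; W sinα = 77.6
Slice 5: Δl = 2.8/cos32.6° = 3.324 m; N'_5 = 322·cos32.6° = 271.3; c'Δl = 17.95; W sinα = 173.5
Slice 6: Δl = 2.9/cos46.3° = 4.198 m; N'_6 = 289·cos46.3° = 199.7; c'Δl = 22.67; W sinα = 208.9
Slice 7: Δl = 1.7/cos60.7° = 3.474 m; N'_7 = 62·cos60.7° = 30.3; c'Δl = 18.76; W sinα = 54.1
Σc'Δl = 106.6 kN/m; ΣN' = 1013.8 kN/m; ΣW sinα = 568.8 kN/m
Resisting = 106.6 + 1013.8·tan31.9° = 106.6 + 631.0 = 737.7 kN/m
FS = 737.7 / 568.8 = 1.297

FS = 1.30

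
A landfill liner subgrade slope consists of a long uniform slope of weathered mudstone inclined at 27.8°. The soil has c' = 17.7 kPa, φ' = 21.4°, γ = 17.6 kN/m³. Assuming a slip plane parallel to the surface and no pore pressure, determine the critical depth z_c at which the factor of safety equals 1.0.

Setting FS = 1.00 in FS = [c' + γz cos²β tanφ'] / [γz sinβ cosβ] and solving for z:
z = c' / [γ cosβ (FS·sinβ − cosβ·tanφ')]
  = 17.7 / [17.6·cos27.8°·(1.00·sin27.8° − cos27.8°·tan21.4°)]
  = 17.7 / [17.6·0.8846·(1.00·0.4664 − 0.8846·0.3919)]
  = 17.7 / 1.8639 = 9.496 m

z_c = 9.50 m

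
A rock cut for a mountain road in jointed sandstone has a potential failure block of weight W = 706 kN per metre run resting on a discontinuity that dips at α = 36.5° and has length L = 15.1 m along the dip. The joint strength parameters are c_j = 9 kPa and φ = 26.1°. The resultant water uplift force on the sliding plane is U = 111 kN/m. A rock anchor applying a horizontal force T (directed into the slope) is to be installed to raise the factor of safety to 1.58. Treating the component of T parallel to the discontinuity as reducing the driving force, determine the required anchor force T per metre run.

T = 195 kN/m

Resolving forces along and normal to the sliding plane, with the horizontal anchor force T adding T·sinα to the effective normal force and T·cosα acting up the plane against the driving force:
FS = [c_jL + (W cosα − U + T sinα) tanφ] / [W sinα − T cosα]
Without the anchor: N' = 456.5 kN/m, driving T_d = 419.9 kN/m, resisting R = 9·15.1 + 456.5·tan26.1° = 359.5 kN/m, FS = 0.86.
Setting FS = 1.58 and solving for T:
1.58·(419.9 − T cos36.5°) = 359.5 + T sin36.5°·tan26.1°
T·(sin36.5°·tan26.1° + 1.58·cos36.5°) = 1.58·419.9 − 359.5
T·(0.5948·0.4899 + 1.58·0.8039) = 663.5 − 359.5 = 304.0
T·1.5615 = 304.0
T = 194.7 kN/m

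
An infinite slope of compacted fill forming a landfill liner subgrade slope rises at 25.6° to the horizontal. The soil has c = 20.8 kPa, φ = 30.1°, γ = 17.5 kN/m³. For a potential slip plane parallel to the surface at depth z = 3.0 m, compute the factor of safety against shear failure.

FS = 2.23

For an infinite slope with a slip plane parallel to the surface (no pore pressure): FS = [c + γz cos²β tanφ] / [γz sinβ cosβ].
γz = 17.5·3.0 = 52.50 kN/m²
Numerator = 20.8 + 52.50·cos²25.6°·tan30.1° = 20.8 + 52.50·0.8133·0.5797 = 45.551 kPa
Denominator = 52.50·sin25.6°·cos25.6° = 52.50·0.4321·0.9018 = 20.458 kPa
FS = 45.551 / 20.458 = 2.227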